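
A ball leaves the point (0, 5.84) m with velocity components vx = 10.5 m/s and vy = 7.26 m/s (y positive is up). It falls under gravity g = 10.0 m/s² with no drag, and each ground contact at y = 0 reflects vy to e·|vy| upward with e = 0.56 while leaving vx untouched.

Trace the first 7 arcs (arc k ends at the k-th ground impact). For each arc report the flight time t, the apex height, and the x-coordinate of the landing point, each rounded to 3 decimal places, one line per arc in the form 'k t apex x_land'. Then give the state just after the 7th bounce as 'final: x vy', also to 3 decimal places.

Arc 1: start y=5.840, vy=7.260 → t=2.028, apex=8.475, x_land=21.293, impact vy=-13.020
  bounce: vy ← 0.56·13.020 = 7.291
Arc 2: start y=0.000, vy=7.291 → t=1.458, apex=2.658, x_land=36.604, impact vy=-7.291
  bounce: vy ← 0.56·7.291 = 4.083
Arc 3: start y=0.000, vy=4.083 → t=0.817, apex=0.834, x_land=45.179, impact vy=-4.083
  bounce: vy ← 0.56·4.083 = 2.286
Arc 4: start y=0.000, vy=2.286 → t=0.457, apex=0.261, x_land=49.980, impact vy=-2.286
  bounce: vy ← 0.56·2.286 = 1.280
Arc 5: start y=0.000, vy=1.280 → t=0.256, apex=0.082, x_land=52.669, impact vy=-1.280
  bounce: vy ← 0.56·1.280 = 0.717
Arc 6: start y=0.000, vy=0.717 → t=0.143, apex=0.026, x_land=54.175, impact vy=-0.717
  bounce: vy ← 0.56·0.717 = 0.402
Arc 7: start y=0.000, vy=0.402 → t=0.080, apex=0.008, x_land=55.018, impact vy=-0.402
  bounce: vy ← 0.56·0.402 = 0.225

1 2.028 8.475 21.293
2 1.458 2.658 36.604
3 0.817 0.834 45.179
4 0.457 0.261 49.980
5 0.256 0.082 52.669
6 0.143 0.026 54.175
7 0.080 0.008 55.018
final: 55.018 0.225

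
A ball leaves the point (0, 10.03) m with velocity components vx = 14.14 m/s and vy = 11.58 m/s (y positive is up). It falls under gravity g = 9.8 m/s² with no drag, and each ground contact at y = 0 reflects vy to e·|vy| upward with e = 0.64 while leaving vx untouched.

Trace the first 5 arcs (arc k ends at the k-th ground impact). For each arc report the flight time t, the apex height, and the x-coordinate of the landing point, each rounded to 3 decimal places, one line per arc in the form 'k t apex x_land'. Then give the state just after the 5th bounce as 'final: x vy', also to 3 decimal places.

1 3.037 16.872 42.946
2 2.375 6.911 76.531
3 1.520 2.831 98.025
4 0.973 1.159 111.781
5 0.623 0.475 120.585
final: 120.585 1.953

Arc 1: start y=10.030, vy=11.580 → t=3.037, apex=16.872, x_land=42.946, impact vy=-18.185
  bounce: vy ← 0.64·18.185 = 11.638
Arc 2: start y=0.000, vy=11.638 → t=2.375, apex=6.911, x_land=76.531, impact vy=-11.638
  bounce: vy ← 0.64·11.638 = 7.448
Arc 3: start y=0.000, vy=7.448 → t=1.520, apex=2.831, x_land=98.025, impact vy=-7.448
  bounce: vy ← 0.64·7.448 = 4.767
Arc 4: start y=0.000, vy=4.767 → t=0.973, apex=1.159, x_land=111.781, impact vy=-4.767
  bounce: vy ← 0.64·4.767 = 3.051
Arc 5: start y=0.000, vy=3.051 → t=0.623, apex=0.475, x_land=120.585, impact vy=-3.051
  bounce: vy ← 0.64·3.051 = 1.953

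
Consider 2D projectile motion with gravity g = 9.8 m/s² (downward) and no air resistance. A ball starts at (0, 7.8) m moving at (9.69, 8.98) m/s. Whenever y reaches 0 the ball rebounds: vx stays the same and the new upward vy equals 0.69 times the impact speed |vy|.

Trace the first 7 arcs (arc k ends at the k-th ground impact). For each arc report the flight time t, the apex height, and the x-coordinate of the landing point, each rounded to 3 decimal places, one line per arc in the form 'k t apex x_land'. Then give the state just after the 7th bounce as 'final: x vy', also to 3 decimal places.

Arc 1: start y=7.800, vy=8.980 → t=2.476, apex=11.914, x_land=23.989, impact vy=-15.281
  bounce: vy ← 0.69·15.281 = 10.544
Arc 2: start y=0.000, vy=10.544 → t=2.152, apex=5.672, x_land=44.841, impact vy=-10.544
  bounce: vy ← 0.69·10.544 = 7.275
Arc 3: start y=0.000, vy=7.275 → t=1.485, apex=2.701, x_land=59.228, impact vy=-7.275
  bounce: vy ← 0.69·7.275 = 5.020
Arc 4: start y=0.000, vy=5.020 → t=1.025, apex=1.286, x_land=69.156, impact vy=-5.020
  bounce: vy ← 0.69·5.020 = 3.464
Arc 5: start y=0.000, vy=3.464 → t=0.707, apex=0.612, x_land=76.006, impact vy=-3.464
  bounce: vy ← 0.69·3.464 = 2.390
Arc 6: start y=0.000, vy=2.390 → t=0.488, apex=0.291, x_land=80.732, impact vy=-2.390
  bounce: vy ← 0.69·2.390 = 1.649
Arc 7: start y=0.000, vy=1.649 → t=0.337, apex=0.139, x_land=83.993, impact vy=-1.649
  bounce: vy ← 0.69·1.649 = 1.138

1 2.476 11.914 23.989
2 2.152 5.672 44.841
3 1.485 2.701 59.228
4 1.025 1.286 69.156
5 0.707 0.612 76.006
6 0.488 0.291 80.732
7 0.337 0.139 83.993
final: 83.993 1.138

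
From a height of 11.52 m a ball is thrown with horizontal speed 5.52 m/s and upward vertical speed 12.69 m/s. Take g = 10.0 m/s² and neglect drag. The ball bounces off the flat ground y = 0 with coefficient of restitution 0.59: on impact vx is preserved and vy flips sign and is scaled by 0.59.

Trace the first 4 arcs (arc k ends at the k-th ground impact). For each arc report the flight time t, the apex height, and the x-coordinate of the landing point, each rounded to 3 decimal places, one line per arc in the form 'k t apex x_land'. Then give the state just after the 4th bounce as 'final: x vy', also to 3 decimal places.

Arc 1: start y=11.520, vy=12.690 → t=3.247, apex=19.572, x_land=17.926, impact vy=-19.785
  bounce: vy ← 0.59·19.785 = 11.673
Arc 2: start y=0.000, vy=11.673 → t=2.335, apex=6.813, x_land=30.813, impact vy=-11.673
  bounce: vy ← 0.59·11.673 = 6.887
Arc 3: start y=0.000, vy=6.887 → t=1.377, apex=2.372, x_land=38.416, impact vy=-6.887
  bounce: vy ← 0.59·6.887 = 4.063
Arc 4: start y=0.000, vy=4.063 → t=0.813, apex=0.826, x_land=42.902, impact vy=-4.063
  bounce: vy ← 0.59·4.063 = 2.397

1 3.247 19.572 17.926
2 2.335 6.813 30.813
3 1.377 2.372 38.416
4 0.813 0.826 42.902
final: 42.902 2.397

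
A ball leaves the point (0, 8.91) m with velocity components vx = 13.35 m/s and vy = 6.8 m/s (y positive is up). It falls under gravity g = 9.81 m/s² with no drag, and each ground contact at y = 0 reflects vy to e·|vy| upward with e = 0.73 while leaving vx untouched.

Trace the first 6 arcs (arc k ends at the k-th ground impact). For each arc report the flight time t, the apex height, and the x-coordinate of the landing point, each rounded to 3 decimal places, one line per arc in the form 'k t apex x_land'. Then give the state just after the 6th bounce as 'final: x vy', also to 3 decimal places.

Arc 1: start y=8.910, vy=6.800 → t=2.209, apex=11.267, x_land=29.487, impact vy=-14.868
  bounce: vy ← 0.73·14.868 = 10.854
Arc 2: start y=0.000, vy=10.854 → t=2.213, apex=6.004, x_land=59.027, impact vy=-10.854
  bounce: vy ← 0.73·10.854 = 7.923
Arc 3: start y=0.000, vy=7.923 → t=1.615, apex=3.200, x_land=80.592, impact vy=-7.923
  bounce: vy ← 0.73·7.923 = 5.784
Arc 4: start y=0.000, vy=5.784 → t=1.179, apex=1.705, x_land=96.334, impact vy=-5.784
  bounce: vy ← 0.73·5.784 = 4.222
Arc 5: start y=0.000, vy=4.222 → t=0.861, apex=0.909, x_land=107.825, impact vy=-4.222
  bounce: vy ← 0.73·4.222 = 3.082
Arc 6: start y=0.000, vy=3.082 → t=0.628, apex=0.484, x_land=116.214, impact vy=-3.082
  bounce: vy ← 0.73·3.082 = 2.250

1 2.209 11.267 29.487
2 2.213 6.004 59.027
3 1.615 3.200 80.592
4 1.179 1.705 96.334
5 0.861 0.909 107.825
6 0.628 0.484 116.214
final: 116.214 2.250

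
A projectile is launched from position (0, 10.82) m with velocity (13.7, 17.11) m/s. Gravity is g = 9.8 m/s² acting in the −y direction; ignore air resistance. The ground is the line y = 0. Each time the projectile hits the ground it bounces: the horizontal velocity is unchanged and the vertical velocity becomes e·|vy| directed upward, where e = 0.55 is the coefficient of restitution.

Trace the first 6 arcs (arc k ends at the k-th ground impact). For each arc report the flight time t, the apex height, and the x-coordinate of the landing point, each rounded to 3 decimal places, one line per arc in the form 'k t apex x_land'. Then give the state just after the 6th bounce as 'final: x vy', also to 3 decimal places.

Arc 1: start y=10.820, vy=17.110 → t=4.039, apex=25.756, x_land=55.329, impact vy=-22.468
  bounce: vy ← 0.55·22.468 = 12.358
Arc 2: start y=0.000, vy=12.358 → t=2.522, apex=7.791, x_land=89.880, impact vy=-12.358
  bounce: vy ← 0.55·12.358 = 6.797
Arc 3: start y=0.000, vy=6.797 → t=1.387, apex=2.357, x_land=108.882, impact vy=-6.797
  bounce: vy ← 0.55·6.797 = 3.738
Arc 4: start y=0.000, vy=3.738 → t=0.763, apex=0.713, x_land=119.334, impact vy=-3.738
  bounce: vy ← 0.55·3.738 = 2.056
Arc 5: start y=0.000, vy=2.056 → t=0.420, apex=0.216, x_land=125.082, impact vy=-2.056
  bounce: vy ← 0.55·2.056 = 1.131
Arc 6: start y=0.000, vy=1.131 → t=0.231, apex=0.065, x_land=128.244, impact vy=-1.131
  bounce: vy ← 0.55·1.131 = 0.622

1 4.039 25.756 55.329
2 2.522 7.791 89.880
3 1.387 2.357 108.882
4 0.763 0.713 119.334
5 0.420 0.216 125.082
6 0.231 0.065 128.244
final: 128.244 0.622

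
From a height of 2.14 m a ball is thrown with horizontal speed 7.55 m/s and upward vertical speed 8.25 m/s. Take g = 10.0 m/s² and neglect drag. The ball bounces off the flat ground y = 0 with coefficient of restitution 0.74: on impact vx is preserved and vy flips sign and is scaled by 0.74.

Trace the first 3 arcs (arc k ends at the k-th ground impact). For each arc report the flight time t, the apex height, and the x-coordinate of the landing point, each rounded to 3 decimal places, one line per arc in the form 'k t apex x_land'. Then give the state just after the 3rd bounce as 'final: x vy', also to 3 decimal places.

1 1.878 5.543 14.178
2 1.558 3.035 25.943
3 1.153 1.662 34.650
final: 34.650 4.267

Arc 1: start y=2.140, vy=8.250 → t=1.878, apex=5.543, x_land=14.178, impact vy=-10.529
  bounce: vy ← 0.74·10.529 = 7.792
Arc 2: start y=0.000, vy=7.792 → t=1.558, apex=3.035, x_land=25.943, impact vy=-7.792
  bounce: vy ← 0.74·7.792 = 5.766
Arc 3: start y=0.000, vy=5.766 → t=1.153, apex=1.662, x_land=34.650, impact vy=-5.766
  bounce: vy ← 0.74·5.766 = 4.267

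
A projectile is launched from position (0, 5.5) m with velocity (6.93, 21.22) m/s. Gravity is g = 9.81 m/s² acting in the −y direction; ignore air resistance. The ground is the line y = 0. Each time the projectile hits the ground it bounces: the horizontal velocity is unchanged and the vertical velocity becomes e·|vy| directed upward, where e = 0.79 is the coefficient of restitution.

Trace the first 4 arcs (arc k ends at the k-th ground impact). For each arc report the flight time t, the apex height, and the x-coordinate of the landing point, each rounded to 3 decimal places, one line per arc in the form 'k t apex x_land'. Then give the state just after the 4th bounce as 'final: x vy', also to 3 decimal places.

1 4.571 28.450 31.680
2 3.805 17.756 58.051
3 3.006 11.081 78.883
4 2.375 6.916 95.341
final: 95.341 9.202

Arc 1: start y=5.500, vy=21.220 → t=4.571, apex=28.450, x_land=31.680, impact vy=-23.626
  bounce: vy ← 0.79·23.626 = 18.665
Arc 2: start y=0.000, vy=18.665 → t=3.805, apex=17.756, x_land=58.051, impact vy=-18.665
  bounce: vy ← 0.79·18.665 = 14.745
Arc 3: start y=0.000, vy=14.745 → t=3.006, apex=11.081, x_land=78.883, impact vy=-14.745
  bounce: vy ← 0.79·14.745 = 11.649
Arc 4: start y=0.000, vy=11.649 → t=2.375, apex=6.916, x_land=95.341, impact vy=-11.649
  bounce: vy ← 0.79·11.649 = 9.202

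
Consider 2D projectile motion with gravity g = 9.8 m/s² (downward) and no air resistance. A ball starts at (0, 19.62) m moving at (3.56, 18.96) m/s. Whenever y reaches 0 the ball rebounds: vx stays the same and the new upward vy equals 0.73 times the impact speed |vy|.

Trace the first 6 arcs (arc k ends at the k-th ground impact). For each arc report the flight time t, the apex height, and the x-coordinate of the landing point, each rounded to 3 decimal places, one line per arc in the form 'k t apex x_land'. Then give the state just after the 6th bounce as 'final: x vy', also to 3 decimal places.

Arc 1: start y=19.620, vy=18.960 → t=4.718, apex=37.961, x_land=16.796, impact vy=-27.277
  bounce: vy ← 0.73·27.277 = 19.912
Arc 2: start y=0.000, vy=19.912 → t=4.064, apex=20.229, x_land=31.263, impact vy=-19.912
  bounce: vy ← 0.73·19.912 = 14.536
Arc 3: start y=0.000, vy=14.536 → t=2.967, apex=10.780, x_land=41.824, impact vy=-14.536
  bounce: vy ← 0.73·14.536 = 10.611
Arc 4: start y=0.000, vy=10.611 → t=2.166, apex=5.745, x_land=49.533, impact vy=-10.611
  bounce: vy ← 0.73·10.611 = 7.746
Arc 5: start y=0.000, vy=7.746 → t=1.581, apex=3.061, x_land=55.161, impact vy=-7.746
  bounce: vy ← 0.73·7.746 = 5.655
Arc 6: start y=0.000, vy=5.655 → t=1.154, apex=1.631, x_land=59.269, impact vy=-5.655
  bounce: vy ← 0.73·5.655 = 4.128

1 4.718 37.961 16.796
2 4.064 20.229 31.263
3 2.967 10.780 41.824
4 2.166 5.745 49.533
5 1.581 3.061 55.161
6 1.154 1.631 59.269
final: 59.269 4.128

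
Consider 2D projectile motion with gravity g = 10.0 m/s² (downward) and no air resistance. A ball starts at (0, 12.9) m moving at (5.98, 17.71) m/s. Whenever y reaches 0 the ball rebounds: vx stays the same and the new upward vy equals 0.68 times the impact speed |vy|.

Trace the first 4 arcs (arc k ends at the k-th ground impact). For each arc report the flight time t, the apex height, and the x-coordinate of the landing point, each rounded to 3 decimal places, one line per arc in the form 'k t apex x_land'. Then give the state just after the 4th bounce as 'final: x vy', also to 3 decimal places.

1 4.162 28.582 24.888
2 3.252 13.216 44.333
3 2.211 6.111 57.555
4 1.504 2.826 66.547
final: 66.547 5.112

Arc 1: start y=12.900, vy=17.710 → t=4.162, apex=28.582, x_land=24.888, impact vy=-23.909
  bounce: vy ← 0.68·23.909 = 16.258
Arc 2: start y=0.000, vy=16.258 → t=3.252, apex=13.216, x_land=44.333, impact vy=-16.258
  bounce: vy ← 0.68·16.258 = 11.056
Arc 3: start y=0.000, vy=11.056 → t=2.211, apex=6.111, x_land=57.555, impact vy=-11.056
  bounce: vy ← 0.68·11.056 = 7.518
Arc 4: start y=0.000, vy=7.518 → t=1.504, apex=2.826, x_land=66.547, impact vy=-7.518
  bounce: vy ← 0.68·7.518 = 5.112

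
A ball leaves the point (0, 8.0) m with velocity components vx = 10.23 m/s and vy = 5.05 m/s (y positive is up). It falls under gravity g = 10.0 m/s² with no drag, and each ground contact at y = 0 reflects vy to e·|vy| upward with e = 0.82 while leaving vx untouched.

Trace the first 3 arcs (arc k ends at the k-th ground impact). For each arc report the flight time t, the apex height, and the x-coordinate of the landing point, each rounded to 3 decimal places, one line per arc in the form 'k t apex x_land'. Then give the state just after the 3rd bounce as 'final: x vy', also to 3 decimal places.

1 1.867 9.275 19.099
2 2.234 6.237 41.950
3 1.832 4.193 60.687
final: 60.687 7.510

Arc 1: start y=8.000, vy=5.050 → t=1.867, apex=9.275, x_land=19.099, impact vy=-13.620
  bounce: vy ← 0.82·13.620 = 11.168
Arc 2: start y=0.000, vy=11.168 → t=2.234, apex=6.237, x_land=41.950, impact vy=-11.168
  bounce: vy ← 0.82·11.168 = 9.158
Arc 3: start y=0.000, vy=9.158 → t=1.832, apex=4.193, x_land=60.687, impact vy=-9.158
  bounce: vy ← 0.82·9.158 = 7.510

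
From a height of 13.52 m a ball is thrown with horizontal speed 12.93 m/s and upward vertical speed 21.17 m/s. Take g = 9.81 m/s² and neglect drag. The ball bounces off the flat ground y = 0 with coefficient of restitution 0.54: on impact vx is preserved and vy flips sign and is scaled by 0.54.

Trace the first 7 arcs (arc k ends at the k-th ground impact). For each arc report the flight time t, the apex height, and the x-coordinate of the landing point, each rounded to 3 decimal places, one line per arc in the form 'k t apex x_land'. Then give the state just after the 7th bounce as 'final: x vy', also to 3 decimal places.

Arc 1: start y=13.520, vy=21.170 → t=4.881, apex=36.362, x_land=63.108, impact vy=-26.710
  bounce: vy ← 0.54·26.710 = 14.423
Arc 2: start y=0.000, vy=14.423 → t=2.941, apex=10.603, x_land=101.130, impact vy=-14.423
  bounce: vy ← 0.54·14.423 = 7.789
Arc 3: start y=0.000, vy=7.789 → t=1.588, apex=3.092, x_land=121.661, impact vy=-7.789
  bounce: vy ← 0.54·7.789 = 4.206
Arc 4: start y=0.000, vy=4.206 → t=0.857, apex=0.902, x_land=132.748, impact vy=-4.206
  bounce: vy ← 0.54·4.206 = 2.271
Arc 5: start y=0.000, vy=2.271 → t=0.463, apex=0.263, x_land=138.735, impact vy=-2.271
  bounce: vy ← 0.54·2.271 = 1.226
Arc 6: start y=0.000, vy=1.226 → t=0.250, apex=0.077, x_land=141.968, impact vy=-1.226
  bounce: vy ← 0.54·1.226 = 0.662
Arc 7: start y=0.000, vy=0.662 → t=0.135, apex=0.022, x_land=143.714, impact vy=-0.662
  bounce: vy ← 0.54·0.662 = 0.358

1 4.881 36.362 63.108
2 2.941 10.603 101.130
3 1.588 3.092 121.661
4 0.857 0.902 132.748
5 0.463 0.263 138.735
6 0.250 0.077 141.968
7 0.135 0.022 143.714
final: 143.714 0.358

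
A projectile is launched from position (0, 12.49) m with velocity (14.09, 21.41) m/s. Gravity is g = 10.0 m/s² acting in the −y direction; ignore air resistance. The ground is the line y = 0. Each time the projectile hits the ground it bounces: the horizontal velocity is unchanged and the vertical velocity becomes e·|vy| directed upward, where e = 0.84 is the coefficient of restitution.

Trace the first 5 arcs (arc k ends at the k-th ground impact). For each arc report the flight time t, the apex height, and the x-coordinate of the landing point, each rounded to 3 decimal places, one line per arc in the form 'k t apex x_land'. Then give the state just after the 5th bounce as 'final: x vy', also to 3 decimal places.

Arc 1: start y=12.490, vy=21.410 → t=4.802, apex=35.409, x_land=67.663, impact vy=-26.612
  bounce: vy ← 0.84·26.612 = 22.354
Arc 2: start y=0.000, vy=22.354 → t=4.471, apex=24.985, x_land=130.656, impact vy=-22.354
  bounce: vy ← 0.84·22.354 = 18.777
Arc 3: start y=0.000, vy=18.777 → t=3.755, apex=17.629, x_land=183.570, impact vy=-18.777
  bounce: vy ← 0.84·18.777 = 15.773
Arc 4: start y=0.000, vy=15.773 → t=3.155, apex=12.439, x_land=228.019, impact vy=-15.773
  bounce: vy ← 0.84·15.773 = 13.249
Arc 5: start y=0.000, vy=13.249 → t=2.650, apex=8.777, x_land=265.355, impact vy=-13.249
  bounce: vy ← 0.84·13.249 = 11.129

1 4.802 35.409 67.663
2 4.471 24.985 130.656
3 3.755 17.629 183.570
4 3.155 12.439 228.019
5 2.650 8.777 265.355
final: 265.355 11.129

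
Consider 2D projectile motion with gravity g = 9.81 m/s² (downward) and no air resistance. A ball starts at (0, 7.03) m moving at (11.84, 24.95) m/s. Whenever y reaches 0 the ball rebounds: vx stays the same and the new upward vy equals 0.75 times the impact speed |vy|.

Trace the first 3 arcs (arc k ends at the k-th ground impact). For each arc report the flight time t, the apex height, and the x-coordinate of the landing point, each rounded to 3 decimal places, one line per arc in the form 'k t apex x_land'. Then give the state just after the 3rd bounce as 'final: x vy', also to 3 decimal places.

1 5.354 38.758 63.395
2 4.217 21.801 113.319
3 3.162 12.263 150.761
final: 150.761 11.634

Arc 1: start y=7.030, vy=24.950 → t=5.354, apex=38.758, x_land=63.395, impact vy=-27.576
  bounce: vy ← 0.75·27.576 = 20.682
Arc 2: start y=0.000, vy=20.682 → t=4.217, apex=21.801, x_land=113.319, impact vy=-20.682
  bounce: vy ← 0.75·20.682 = 15.511
Arc 3: start y=0.000, vy=15.511 → t=3.162, apex=12.263, x_land=150.761, impact vy=-15.511
  bounce: vy ← 0.75·15.511 = 11.634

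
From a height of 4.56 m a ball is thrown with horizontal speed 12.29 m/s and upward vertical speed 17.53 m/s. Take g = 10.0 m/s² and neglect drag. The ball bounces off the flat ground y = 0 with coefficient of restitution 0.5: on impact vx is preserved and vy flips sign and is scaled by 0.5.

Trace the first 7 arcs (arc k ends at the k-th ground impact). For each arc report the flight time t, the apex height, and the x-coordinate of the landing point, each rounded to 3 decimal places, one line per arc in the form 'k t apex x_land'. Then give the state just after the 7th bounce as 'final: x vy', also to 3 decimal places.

Arc 1: start y=4.560, vy=17.530 → t=3.749, apex=19.925, x_land=46.078, impact vy=-19.962
  bounce: vy ← 0.5·19.962 = 9.981
Arc 2: start y=0.000, vy=9.981 → t=1.996, apex=4.981, x_land=70.612, impact vy=-9.981
  bounce: vy ← 0.5·9.981 = 4.991
Arc 3: start y=0.000, vy=4.991 → t=0.998, apex=1.245, x_land=82.879, impact vy=-4.991
  bounce: vy ← 0.5·4.991 = 2.495
Arc 4: start y=0.000, vy=2.495 → t=0.499, apex=0.311, x_land=89.013, impact vy=-2.495
  bounce: vy ← 0.5·2.495 = 1.248
Arc 5: start y=0.000, vy=1.248 → t=0.250, apex=0.078, x_land=92.079, impact vy=-1.248
  bounce: vy ← 0.5·1.248 = 0.624
Arc 6: start y=0.000, vy=0.624 → t=0.125, apex=0.019, x_land=93.613, impact vy=-0.624
  bounce: vy ← 0.5·0.624 = 0.312
Arc 7: start y=0.000, vy=0.312 → t=0.062, apex=0.005, x_land=94.379, impact vy=-0.312
  bounce: vy ← 0.5·0.312 = 0.156

1 3.749 19.925 46.078
2 1.996 4.981 70.612
3 0.998 1.245 82.879
4 0.499 0.311 89.013
5 0.250 0.078 92.079
6 0.125 0.019 93.613
7 0.062 0.005 94.379
final: 94.379 0.156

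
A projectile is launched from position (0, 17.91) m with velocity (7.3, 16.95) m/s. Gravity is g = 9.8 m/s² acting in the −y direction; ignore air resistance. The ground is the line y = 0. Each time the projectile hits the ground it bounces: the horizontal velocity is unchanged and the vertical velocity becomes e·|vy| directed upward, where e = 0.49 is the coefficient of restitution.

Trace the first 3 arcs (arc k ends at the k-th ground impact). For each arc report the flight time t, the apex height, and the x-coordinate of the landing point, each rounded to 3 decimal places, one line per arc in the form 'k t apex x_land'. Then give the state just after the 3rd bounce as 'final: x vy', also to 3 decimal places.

1 4.308 32.568 31.446
2 2.527 7.820 49.890
3 1.238 1.877 58.927
final: 58.927 2.972

Arc 1: start y=17.910, vy=16.950 → t=4.308, apex=32.568, x_land=31.446, impact vy=-25.265
  bounce: vy ← 0.49·25.265 = 12.380
Arc 2: start y=0.000, vy=12.380 → t=2.527, apex=7.820, x_land=49.890, impact vy=-12.380
  bounce: vy ← 0.49·12.380 = 6.066
Arc 3: start y=0.000, vy=6.066 → t=1.238, apex=1.877, x_land=58.927, impact vy=-6.066
  bounce: vy ← 0.49·6.066 = 2.972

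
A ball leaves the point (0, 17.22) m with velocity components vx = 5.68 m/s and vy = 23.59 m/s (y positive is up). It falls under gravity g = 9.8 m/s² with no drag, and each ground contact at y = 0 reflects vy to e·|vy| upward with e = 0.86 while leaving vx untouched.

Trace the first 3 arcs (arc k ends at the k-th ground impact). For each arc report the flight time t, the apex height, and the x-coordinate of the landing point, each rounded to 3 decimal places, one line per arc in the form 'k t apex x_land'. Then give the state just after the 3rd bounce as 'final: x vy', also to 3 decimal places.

Arc 1: start y=17.220, vy=23.590 → t=5.458, apex=45.612, x_land=31.002, impact vy=-29.900
  bounce: vy ← 0.86·29.900 = 25.714
Arc 2: start y=0.000, vy=25.714 → t=5.248, apex=33.735, x_land=60.809, impact vy=-25.714
  bounce: vy ← 0.86·25.714 = 22.114
Arc 3: start y=0.000, vy=22.114 → t=4.513, apex=24.950, x_land=86.443, impact vy=-22.114
  bounce: vy ← 0.86·22.114 = 19.018

1 5.458 45.612 31.002
2 5.248 33.735 60.809
3 4.513 24.950 86.443
final: 86.443 19.018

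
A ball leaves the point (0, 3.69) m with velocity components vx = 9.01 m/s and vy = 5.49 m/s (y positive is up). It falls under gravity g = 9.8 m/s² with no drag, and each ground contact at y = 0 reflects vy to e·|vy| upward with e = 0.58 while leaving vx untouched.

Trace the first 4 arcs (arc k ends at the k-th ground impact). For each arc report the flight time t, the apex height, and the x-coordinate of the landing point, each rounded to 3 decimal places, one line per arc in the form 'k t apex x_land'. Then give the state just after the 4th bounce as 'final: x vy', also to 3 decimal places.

1 1.593 5.228 14.354
2 1.198 1.759 25.149
3 0.695 0.592 31.411
4 0.403 0.199 35.042
final: 35.042 1.146

Arc 1: start y=3.690, vy=5.490 → t=1.593, apex=5.228, x_land=14.354, impact vy=-10.122
  bounce: vy ← 0.58·10.122 = 5.871
Arc 2: start y=0.000, vy=5.871 → t=1.198, apex=1.759, x_land=25.149, impact vy=-5.871
  bounce: vy ← 0.58·5.871 = 3.405
Arc 3: start y=0.000, vy=3.405 → t=0.695, apex=0.592, x_land=31.411, impact vy=-3.405
  bounce: vy ← 0.58·3.405 = 1.975
Arc 4: start y=0.000, vy=1.975 → t=0.403, apex=0.199, x_land=35.042, impact vy=-1.975
  bounce: vy ← 0.58·1.975 = 1.146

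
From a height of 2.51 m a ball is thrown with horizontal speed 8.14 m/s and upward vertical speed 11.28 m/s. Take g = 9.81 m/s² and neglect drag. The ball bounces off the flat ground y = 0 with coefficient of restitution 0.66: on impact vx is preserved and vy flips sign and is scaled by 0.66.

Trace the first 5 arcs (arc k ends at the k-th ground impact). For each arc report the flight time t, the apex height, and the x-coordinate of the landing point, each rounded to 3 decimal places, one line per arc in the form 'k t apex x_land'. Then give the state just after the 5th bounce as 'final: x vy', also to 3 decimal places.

1 2.504 8.995 20.383
2 1.788 3.918 34.934
3 1.180 1.707 44.537
4 0.779 0.743 50.875
5 0.514 0.324 55.059
final: 55.059 1.664

Arc 1: start y=2.510, vy=11.280 → t=2.504, apex=8.995, x_land=20.383, impact vy=-13.285
  bounce: vy ← 0.66·13.285 = 8.768
Arc 2: start y=0.000, vy=8.768 → t=1.788, apex=3.918, x_land=34.934, impact vy=-8.768
  bounce: vy ← 0.66·8.768 = 5.787
Arc 3: start y=0.000, vy=5.787 → t=1.180, apex=1.707, x_land=44.537, impact vy=-5.787
  bounce: vy ← 0.66·5.787 = 3.819
Arc 4: start y=0.000, vy=3.819 → t=0.779, apex=0.743, x_land=50.875, impact vy=-3.819
  bounce: vy ← 0.66·3.819 = 2.521
Arc 5: start y=0.000, vy=2.521 → t=0.514, apex=0.324, x_land=55.059, impact vy=-2.521
  bounce: vy ← 0.66·2.521 = 1.664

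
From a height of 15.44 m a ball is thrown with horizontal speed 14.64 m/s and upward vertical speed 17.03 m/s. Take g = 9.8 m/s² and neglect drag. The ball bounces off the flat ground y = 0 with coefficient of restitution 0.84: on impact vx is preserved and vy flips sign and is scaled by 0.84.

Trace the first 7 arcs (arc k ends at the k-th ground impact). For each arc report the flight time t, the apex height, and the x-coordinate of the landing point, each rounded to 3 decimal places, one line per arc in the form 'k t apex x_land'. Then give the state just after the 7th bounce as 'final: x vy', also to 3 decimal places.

1 4.222 30.237 61.808
2 4.173 21.335 122.905
3 3.506 15.054 174.227
4 2.945 10.622 217.337
5 2.474 7.495 253.550
6 2.078 5.288 283.968
7 1.745 3.732 309.520
final: 309.520 7.184

Arc 1: start y=15.440, vy=17.030 → t=4.222, apex=30.237, x_land=61.808, impact vy=-24.344
  bounce: vy ← 0.84·24.344 = 20.449
Arc 2: start y=0.000, vy=20.449 → t=4.173, apex=21.335, x_land=122.905, impact vy=-20.449
  bounce: vy ← 0.84·20.449 = 17.177
Arc 3: start y=0.000, vy=17.177 → t=3.506, apex=15.054, x_land=174.227, impact vy=-17.177
  bounce: vy ← 0.84·17.177 = 14.429
Arc 4: start y=0.000, vy=14.429 → t=2.945, apex=10.622, x_land=217.337, impact vy=-14.429
  bounce: vy ← 0.84·14.429 = 12.120
Arc 5: start y=0.000, vy=12.120 → t=2.474, apex=7.495, x_land=253.550, impact vy=-12.120
  bounce: vy ← 0.84·12.120 = 10.181
Arc 6: start y=0.000, vy=10.181 → t=2.078, apex=5.288, x_land=283.968, impact vy=-10.181
  bounce: vy ← 0.84·10.181 = 8.552
Arc 7: start y=0.000, vy=8.552 → t=1.745, apex=3.732, x_land=309.520, impact vy=-8.552
  bounce: vy ← 0.84·8.552 = 7.184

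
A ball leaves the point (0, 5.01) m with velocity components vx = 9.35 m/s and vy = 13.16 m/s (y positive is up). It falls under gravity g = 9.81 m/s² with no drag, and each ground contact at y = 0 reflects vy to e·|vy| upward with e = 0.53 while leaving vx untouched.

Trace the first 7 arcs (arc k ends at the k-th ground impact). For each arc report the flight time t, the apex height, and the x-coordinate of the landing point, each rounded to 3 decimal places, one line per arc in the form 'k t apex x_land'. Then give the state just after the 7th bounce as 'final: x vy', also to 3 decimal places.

Arc 1: start y=5.010, vy=13.160 → t=3.021, apex=13.837, x_land=28.247, impact vy=-16.477
  bounce: vy ← 0.53·16.477 = 8.733
Arc 2: start y=0.000, vy=8.733 → t=1.780, apex=3.887, x_land=44.893, impact vy=-8.733
  bounce: vy ← 0.53·8.733 = 4.628
Arc 3: start y=0.000, vy=4.628 → t=0.944, apex=1.092, x_land=53.716, impact vy=-4.628
  bounce: vy ← 0.53·4.628 = 2.453
Arc 4: start y=0.000, vy=2.453 → t=0.500, apex=0.307, x_land=58.392, impact vy=-2.453
  bounce: vy ← 0.53·2.453 = 1.300
Arc 5: start y=0.000, vy=1.300 → t=0.265, apex=0.086, x_land=60.870, impact vy=-1.300
  bounce: vy ← 0.53·1.300 = 0.689
Arc 6: start y=0.000, vy=0.689 → t=0.140, apex=0.024, x_land=62.184, impact vy=-0.689
  bounce: vy ← 0.53·0.689 = 0.365
Arc 7: start y=0.000, vy=0.365 → t=0.074, apex=0.007, x_land=62.880, impact vy=-0.365
  bounce: vy ← 0.53·0.365 = 0.194

1 3.021 13.837 28.247
2 1.780 3.887 44.893
3 0.944 1.092 53.716
4 0.500 0.307 58.392
5 0.265 0.086 60.870
6 0.140 0.024 62.184
7 0.074 0.007 62.880
final: 62.880 0.194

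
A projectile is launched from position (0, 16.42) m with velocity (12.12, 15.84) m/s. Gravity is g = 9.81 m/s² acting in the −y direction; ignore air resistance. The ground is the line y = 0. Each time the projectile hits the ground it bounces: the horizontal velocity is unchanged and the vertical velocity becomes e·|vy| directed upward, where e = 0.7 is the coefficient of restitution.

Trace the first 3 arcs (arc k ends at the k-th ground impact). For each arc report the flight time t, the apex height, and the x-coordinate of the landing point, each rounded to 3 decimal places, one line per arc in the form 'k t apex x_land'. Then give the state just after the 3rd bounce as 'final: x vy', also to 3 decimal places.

1 4.055 29.208 49.146
2 3.416 14.312 90.552
3 2.391 7.013 119.536
final: 119.536 8.211

Arc 1: start y=16.420, vy=15.840 → t=4.055, apex=29.208, x_land=49.146, impact vy=-23.939
  bounce: vy ← 0.7·23.939 = 16.757
Arc 2: start y=0.000, vy=16.757 → t=3.416, apex=14.312, x_land=90.552, impact vy=-16.757
  bounce: vy ← 0.7·16.757 = 11.730
Arc 3: start y=0.000, vy=11.730 → t=2.391, apex=7.013, x_land=119.536, impact vy=-11.730
  bounce: vy ← 0.7·11.730 = 8.211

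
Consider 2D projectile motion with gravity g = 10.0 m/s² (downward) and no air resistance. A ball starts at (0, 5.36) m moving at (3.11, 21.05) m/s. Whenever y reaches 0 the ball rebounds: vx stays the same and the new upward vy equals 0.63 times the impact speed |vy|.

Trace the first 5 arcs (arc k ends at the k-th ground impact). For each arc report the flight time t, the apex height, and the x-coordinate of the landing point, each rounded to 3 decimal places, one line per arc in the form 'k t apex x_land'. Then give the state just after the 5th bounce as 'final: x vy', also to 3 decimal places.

1 4.451 27.515 13.842
2 2.956 10.921 23.035
3 1.862 4.334 28.826
4 1.173 1.720 32.474
5 0.739 0.683 34.773
final: 34.773 2.328

Arc 1: start y=5.360, vy=21.050 → t=4.451, apex=27.515, x_land=13.842, impact vy=-23.459
  bounce: vy ← 0.63·23.459 = 14.779
Arc 2: start y=0.000, vy=14.779 → t=2.956, apex=10.921, x_land=23.035, impact vy=-14.779
  bounce: vy ← 0.63·14.779 = 9.311
Arc 3: start y=0.000, vy=9.311 → t=1.862, apex=4.334, x_land=28.826, impact vy=-9.311
  bounce: vy ← 0.63·9.311 = 5.866
Arc 4: start y=0.000, vy=5.866 → t=1.173, apex=1.720, x_land=32.474, impact vy=-5.866
  bounce: vy ← 0.63·5.866 = 3.695
Arc 5: start y=0.000, vy=3.695 → t=0.739, apex=0.683, x_land=34.773, impact vy=-3.695
  bounce: vy ← 0.63·3.695 = 2.328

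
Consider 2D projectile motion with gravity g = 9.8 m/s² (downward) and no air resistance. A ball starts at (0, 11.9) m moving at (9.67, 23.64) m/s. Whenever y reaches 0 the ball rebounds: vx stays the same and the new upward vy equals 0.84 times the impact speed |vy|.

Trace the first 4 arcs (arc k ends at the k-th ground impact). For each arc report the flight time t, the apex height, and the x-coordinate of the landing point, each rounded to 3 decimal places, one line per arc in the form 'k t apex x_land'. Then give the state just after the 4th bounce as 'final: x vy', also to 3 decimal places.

1 5.284 40.413 51.097
2 4.825 28.515 97.752
3 4.053 20.120 136.942
4 3.404 14.197 169.862
final: 169.862 14.012

Arc 1: start y=11.900, vy=23.640 → t=5.284, apex=40.413, x_land=51.097, impact vy=-28.144
  bounce: vy ← 0.84·28.144 = 23.641
Arc 2: start y=0.000, vy=23.641 → t=4.825, apex=28.515, x_land=97.752, impact vy=-23.641
  bounce: vy ← 0.84·23.641 = 19.858
Arc 3: start y=0.000, vy=19.858 → t=4.053, apex=20.120, x_land=136.942, impact vy=-19.858
  bounce: vy ← 0.84·19.858 = 16.681
Arc 4: start y=0.000, vy=16.681 → t=3.404, apex=14.197, x_land=169.862, impact vy=-16.681
  bounce: vy ← 0.84·16.681 = 14.012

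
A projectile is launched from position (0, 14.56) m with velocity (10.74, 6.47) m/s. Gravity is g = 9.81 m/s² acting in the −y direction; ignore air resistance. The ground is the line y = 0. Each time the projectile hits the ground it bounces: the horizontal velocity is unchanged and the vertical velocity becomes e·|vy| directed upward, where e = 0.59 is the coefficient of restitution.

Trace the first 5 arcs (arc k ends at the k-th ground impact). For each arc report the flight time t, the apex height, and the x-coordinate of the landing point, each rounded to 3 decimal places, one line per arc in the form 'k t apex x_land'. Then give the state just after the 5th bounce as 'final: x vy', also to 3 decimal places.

Arc 1: start y=14.560, vy=6.470 → t=2.504, apex=16.694, x_land=26.897, impact vy=-18.098
  bounce: vy ← 0.59·18.098 = 10.678
Arc 2: start y=0.000, vy=10.678 → t=2.177, apex=5.811, x_land=50.277, impact vy=-10.678
  bounce: vy ← 0.59·10.678 = 6.300
Arc 3: start y=0.000, vy=6.300 → t=1.284, apex=2.023, x_land=64.071, impact vy=-6.300
  bounce: vy ← 0.59·6.300 = 3.717
Arc 4: start y=0.000, vy=3.717 → t=0.758, apex=0.704, x_land=72.209, impact vy=-3.717
  bounce: vy ← 0.59·3.717 = 2.193
Arc 5: start y=0.000, vy=2.193 → t=0.447, apex=0.245, x_land=77.011, impact vy=-2.193
  bounce: vy ← 0.59·2.193 = 1.294

1 2.504 16.694 26.897
2 2.177 5.811 50.277
3 1.284 2.023 64.071
4 0.758 0.704 72.209
5 0.447 0.245 77.011
final: 77.011 1.294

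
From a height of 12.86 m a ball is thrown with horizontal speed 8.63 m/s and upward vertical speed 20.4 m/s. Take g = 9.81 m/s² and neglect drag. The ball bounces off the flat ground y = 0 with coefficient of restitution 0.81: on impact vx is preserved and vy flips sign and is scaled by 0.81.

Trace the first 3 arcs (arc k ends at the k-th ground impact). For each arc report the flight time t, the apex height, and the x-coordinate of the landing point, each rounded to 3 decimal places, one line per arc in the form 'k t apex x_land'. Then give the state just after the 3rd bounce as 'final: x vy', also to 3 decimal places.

Arc 1: start y=12.860, vy=20.400 → t=4.715, apex=34.071, x_land=40.691, impact vy=-25.855
  bounce: vy ← 0.81·25.855 = 20.942
Arc 2: start y=0.000, vy=20.942 → t=4.270, apex=22.354, x_land=77.538, impact vy=-20.942
  bounce: vy ← 0.81·20.942 = 16.963
Arc 3: start y=0.000, vy=16.963 → t=3.458, apex=14.666, x_land=107.384, impact vy=-16.963
  bounce: vy ← 0.81·16.963 = 13.740

1 4.715 34.071 40.691
2 4.270 22.354 77.538
3 3.458 14.666 107.384
final: 107.384 13.740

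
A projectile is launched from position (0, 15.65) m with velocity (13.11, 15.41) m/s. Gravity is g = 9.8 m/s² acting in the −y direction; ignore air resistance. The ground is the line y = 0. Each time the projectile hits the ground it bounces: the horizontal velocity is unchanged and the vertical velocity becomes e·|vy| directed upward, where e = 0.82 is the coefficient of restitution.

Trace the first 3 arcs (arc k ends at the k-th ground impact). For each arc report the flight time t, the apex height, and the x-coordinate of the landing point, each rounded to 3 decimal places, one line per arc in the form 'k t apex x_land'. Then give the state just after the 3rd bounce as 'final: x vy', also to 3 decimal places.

Arc 1: start y=15.650, vy=15.410 → t=3.953, apex=27.766, x_land=51.822, impact vy=-23.328
  bounce: vy ← 0.82·23.328 = 19.129
Arc 2: start y=0.000, vy=19.129 → t=3.904, apex=18.670, x_land=103.003, impact vy=-19.129
  bounce: vy ← 0.82·19.129 = 15.686
Arc 3: start y=0.000, vy=15.686 → t=3.201, apex=12.553, x_land=144.970, impact vy=-15.686
  bounce: vy ← 0.82·15.686 = 12.862

1 3.953 27.766 51.822
2 3.904 18.670 103.003
3 3.201 12.553 144.970
final: 144.970 12.862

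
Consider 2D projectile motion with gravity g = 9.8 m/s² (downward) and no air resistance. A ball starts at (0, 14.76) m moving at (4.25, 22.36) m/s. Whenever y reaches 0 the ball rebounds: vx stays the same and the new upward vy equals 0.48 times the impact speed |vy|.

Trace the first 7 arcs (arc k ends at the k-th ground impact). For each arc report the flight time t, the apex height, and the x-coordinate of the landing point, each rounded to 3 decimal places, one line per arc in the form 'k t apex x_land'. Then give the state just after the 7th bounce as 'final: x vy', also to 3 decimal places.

Arc 1: start y=14.760, vy=22.360 → t=5.148, apex=40.269, x_land=21.881, impact vy=-28.094
  bounce: vy ← 0.48·28.094 = 13.485
Arc 2: start y=0.000, vy=13.485 → t=2.752, apex=9.278, x_land=33.577, impact vy=-13.485
  bounce: vy ← 0.48·13.485 = 6.473
Arc 3: start y=0.000, vy=6.473 → t=1.321, apex=2.138, x_land=39.191, impact vy=-6.473
  bounce: vy ← 0.48·6.473 = 3.107
Arc 4: start y=0.000, vy=3.107 → t=0.634, apex=0.493, x_land=41.886, impact vy=-3.107
  bounce: vy ← 0.48·3.107 = 1.491
Arc 5: start y=0.000, vy=1.491 → t=0.304, apex=0.113, x_land=43.179, impact vy=-1.491
  bounce: vy ← 0.48·1.491 = 0.716
Arc 6: start y=0.000, vy=0.716 → t=0.146, apex=0.026, x_land=43.800, impact vy=-0.716
  bounce: vy ← 0.48·0.716 = 0.344
Arc 7: start y=0.000, vy=0.344 → t=0.070, apex=0.006, x_land=44.098, impact vy=-0.344
  bounce: vy ← 0.48·0.344 = 0.165

1 5.148 40.269 21.881
2 2.752 9.278 33.577
3 1.321 2.138 39.191
4 0.634 0.493 41.886
5 0.304 0.113 43.179
6 0.146 0.026 43.800
7 0.070 0.006 44.098
final: 44.098 0.165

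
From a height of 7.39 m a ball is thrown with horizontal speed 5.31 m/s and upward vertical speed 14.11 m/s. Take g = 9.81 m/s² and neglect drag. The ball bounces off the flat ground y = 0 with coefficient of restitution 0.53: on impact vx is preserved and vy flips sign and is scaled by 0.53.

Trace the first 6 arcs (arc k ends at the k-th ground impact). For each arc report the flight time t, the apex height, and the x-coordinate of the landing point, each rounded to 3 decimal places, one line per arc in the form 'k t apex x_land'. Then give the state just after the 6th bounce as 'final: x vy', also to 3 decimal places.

Arc 1: start y=7.390, vy=14.110 → t=3.329, apex=17.537, x_land=17.678, impact vy=-18.549
  bounce: vy ← 0.53·18.549 = 9.831
Arc 2: start y=0.000, vy=9.831 → t=2.004, apex=4.926, x_land=28.321, impact vy=-9.831
  bounce: vy ← 0.53·9.831 = 5.211
Arc 3: start y=0.000, vy=5.211 → t=1.062, apex=1.384, x_land=33.962, impact vy=-5.211
  bounce: vy ← 0.53·5.211 = 2.762
Arc 4: start y=0.000, vy=2.762 → t=0.563, apex=0.389, x_land=36.951, impact vy=-2.762
  bounce: vy ← 0.53·2.762 = 1.464
Arc 5: start y=0.000, vy=1.464 → t=0.298, apex=0.109, x_land=38.536, impact vy=-1.464
  bounce: vy ← 0.53·1.464 = 0.776
Arc 6: start y=0.000, vy=0.776 → t=0.158, apex=0.031, x_land=39.376, impact vy=-0.776
  bounce: vy ← 0.53·0.776 = 0.411

1 3.329 17.537 17.678
2 2.004 4.926 28.321
3 1.062 1.384 33.962
4 0.563 0.389 36.951
5 0.298 0.109 38.536
6 0.158 0.031 39.376
final: 39.376 0.411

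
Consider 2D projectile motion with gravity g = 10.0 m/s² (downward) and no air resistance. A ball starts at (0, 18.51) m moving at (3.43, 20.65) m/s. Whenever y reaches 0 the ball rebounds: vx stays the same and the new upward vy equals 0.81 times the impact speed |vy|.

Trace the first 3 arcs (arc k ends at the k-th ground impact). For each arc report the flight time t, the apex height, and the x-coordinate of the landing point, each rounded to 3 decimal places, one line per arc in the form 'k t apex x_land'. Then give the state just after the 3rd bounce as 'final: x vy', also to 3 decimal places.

Arc 1: start y=18.510, vy=20.650 → t=4.887, apex=39.831, x_land=16.764, impact vy=-28.225
  bounce: vy ← 0.81·28.225 = 22.862
Arc 2: start y=0.000, vy=22.862 → t=4.572, apex=26.133, x_land=32.447, impact vy=-22.862
  bounce: vy ← 0.81·22.862 = 18.518
Arc 3: start y=0.000, vy=18.518 → t=3.704, apex=17.146, x_land=45.151, impact vy=-18.518
  bounce: vy ← 0.81·18.518 = 15.000

1 4.887 39.831 16.764
2 4.572 26.133 32.447
3 3.704 17.146 45.151
final: 45.151 15.000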